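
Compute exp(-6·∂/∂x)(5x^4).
5 x^{4} - 120 x^{3} + 1080 x^{2} - 4320 x + 6480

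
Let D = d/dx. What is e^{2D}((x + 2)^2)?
x^{2} + 8 x + 16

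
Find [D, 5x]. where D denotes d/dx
5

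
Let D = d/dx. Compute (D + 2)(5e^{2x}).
20 e^{2 x}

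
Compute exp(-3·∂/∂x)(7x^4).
7 x^{4} - 84 x^{3} + 378 x^{2} - 756 x + 567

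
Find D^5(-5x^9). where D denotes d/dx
- 75600 x^{4}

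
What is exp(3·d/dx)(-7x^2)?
- 7 x^{2} - 42 x - 63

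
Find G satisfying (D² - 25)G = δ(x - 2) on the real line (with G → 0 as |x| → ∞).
-\frac{e^{-5|x - 2|}}{10}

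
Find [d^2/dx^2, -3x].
-6\frac{d}{dx}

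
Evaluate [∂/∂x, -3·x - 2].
-3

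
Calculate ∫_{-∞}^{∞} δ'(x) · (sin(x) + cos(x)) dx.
-1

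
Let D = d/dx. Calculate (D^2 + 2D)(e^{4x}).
24 e^{4 x}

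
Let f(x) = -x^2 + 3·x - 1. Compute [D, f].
3 - 2 x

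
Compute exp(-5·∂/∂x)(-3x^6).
- 3 x^{6} + 90 x^{5} - 1125 x^{4} + 7500 x^{3} - 28125 x^{2} + 56250 x - 46875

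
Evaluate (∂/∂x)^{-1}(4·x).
2 x^{2}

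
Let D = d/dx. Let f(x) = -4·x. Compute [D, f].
-4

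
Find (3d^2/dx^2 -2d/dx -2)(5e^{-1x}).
15 e^{- x}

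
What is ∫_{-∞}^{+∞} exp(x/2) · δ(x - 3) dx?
e^{\frac{3}{2}}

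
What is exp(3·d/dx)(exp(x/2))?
e^{\frac{x}{2} + \frac{3}{2}}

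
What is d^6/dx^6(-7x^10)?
- 1058400 x^{4}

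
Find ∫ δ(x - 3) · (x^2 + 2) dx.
11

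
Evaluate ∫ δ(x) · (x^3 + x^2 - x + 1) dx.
1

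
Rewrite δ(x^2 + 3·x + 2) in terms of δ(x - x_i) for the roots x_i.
\frac{\delta(x + 1) + \delta(x + 2)}{1}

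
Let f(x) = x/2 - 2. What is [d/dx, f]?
\frac{1}{2}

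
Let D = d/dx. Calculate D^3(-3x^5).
- 180 x^{2}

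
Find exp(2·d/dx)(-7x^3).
- 7 x^{3} - 42 x^{2} - 84 x - 56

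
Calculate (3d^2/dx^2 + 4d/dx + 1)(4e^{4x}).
260 e^{4 x}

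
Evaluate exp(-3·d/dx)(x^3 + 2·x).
x^{3} - 9 x^{2} + 29 x - 33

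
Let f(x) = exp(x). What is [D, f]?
e^{x}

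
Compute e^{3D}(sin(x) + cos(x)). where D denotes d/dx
\sqrt{2} \sin{\left(x + \frac{\pi}{4} + 3 \right)}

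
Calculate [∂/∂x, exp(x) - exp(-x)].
2 \cosh{\left(x \right)}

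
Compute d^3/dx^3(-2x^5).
- 120 x^{2}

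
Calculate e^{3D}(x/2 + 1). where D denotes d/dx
\frac{x}{2} + \frac{5}{2}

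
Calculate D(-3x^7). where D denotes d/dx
- 21 x^{6}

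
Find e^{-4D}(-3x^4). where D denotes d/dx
- 3 x^{4} + 48 x^{3} - 288 x^{2} + 768 x - 768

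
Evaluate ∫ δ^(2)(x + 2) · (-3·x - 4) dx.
0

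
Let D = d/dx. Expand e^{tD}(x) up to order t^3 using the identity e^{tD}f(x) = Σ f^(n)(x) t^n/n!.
t + x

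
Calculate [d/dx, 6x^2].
12 x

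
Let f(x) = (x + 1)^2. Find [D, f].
2 x + 2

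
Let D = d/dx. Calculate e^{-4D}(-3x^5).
- 3 x^{5} + 60 x^{4} - 480 x^{3} + 1920 x^{2} - 3840 x + 3072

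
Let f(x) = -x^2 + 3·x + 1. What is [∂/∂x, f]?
3 - 2 x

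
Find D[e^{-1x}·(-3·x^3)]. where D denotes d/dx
3 x^{2} \left(x - 3\right) e^{- x}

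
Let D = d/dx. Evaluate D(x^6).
6 x^{5}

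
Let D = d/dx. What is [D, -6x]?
-6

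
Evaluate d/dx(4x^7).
28 x^{6}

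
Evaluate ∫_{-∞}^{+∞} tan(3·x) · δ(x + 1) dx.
- \tan{\left(3 \right)}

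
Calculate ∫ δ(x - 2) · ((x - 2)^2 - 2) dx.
-2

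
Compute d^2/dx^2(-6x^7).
- 252 x^{5}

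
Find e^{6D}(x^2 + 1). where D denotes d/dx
x^{2} + 12 x + 37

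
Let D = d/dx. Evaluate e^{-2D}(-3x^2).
- 3 x^{2} + 12 x - 12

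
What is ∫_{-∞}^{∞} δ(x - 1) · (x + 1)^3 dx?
8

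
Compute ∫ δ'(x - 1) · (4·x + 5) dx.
-4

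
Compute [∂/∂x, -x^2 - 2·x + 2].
- 2 x - 2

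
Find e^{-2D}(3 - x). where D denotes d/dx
5 - x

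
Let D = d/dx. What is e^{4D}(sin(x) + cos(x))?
\sqrt{2} \sin{\left(x + \frac{\pi}{4} + 4 \right)}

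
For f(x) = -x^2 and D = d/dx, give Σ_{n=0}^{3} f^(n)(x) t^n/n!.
- t^{2} - 2 t x - x^{2}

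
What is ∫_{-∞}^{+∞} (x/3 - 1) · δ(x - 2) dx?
- \frac{1}{3}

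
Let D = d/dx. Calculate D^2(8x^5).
160 x^{3}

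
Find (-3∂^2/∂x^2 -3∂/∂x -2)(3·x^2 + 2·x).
- 6 x^{2} - 22 x - 24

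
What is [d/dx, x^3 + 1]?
3 x^{2}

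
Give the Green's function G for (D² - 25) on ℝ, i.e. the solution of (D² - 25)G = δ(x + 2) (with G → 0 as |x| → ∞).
-\frac{e^{-5|x + 2|}}{10}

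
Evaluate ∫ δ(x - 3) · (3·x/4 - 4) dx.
- \frac{7}{4}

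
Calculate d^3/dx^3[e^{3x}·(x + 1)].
27 \left(x + 2\right) e^{3 x}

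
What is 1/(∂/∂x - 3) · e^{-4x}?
- \frac{e^{- 4 x}}{7}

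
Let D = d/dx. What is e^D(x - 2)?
x - 1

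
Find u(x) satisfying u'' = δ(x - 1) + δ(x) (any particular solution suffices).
\frac{|x - 1|}{2} + \frac{|x|}{2}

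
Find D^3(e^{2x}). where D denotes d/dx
8 e^{2 x}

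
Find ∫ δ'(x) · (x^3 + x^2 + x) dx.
-1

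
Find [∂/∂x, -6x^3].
- 18 x^{2}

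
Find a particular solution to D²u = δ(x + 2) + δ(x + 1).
\frac{|x + 2|}{2} + \frac{|x + 1|}{2}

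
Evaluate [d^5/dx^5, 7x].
35\frac{d^{4}}{dx^{4}}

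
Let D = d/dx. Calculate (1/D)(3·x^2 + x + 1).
x^{3} + \frac{x^{2}}{2} + x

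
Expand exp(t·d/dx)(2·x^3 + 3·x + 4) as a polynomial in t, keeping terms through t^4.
2 t^{3} + 6 t^{2} x + 3 t \left(2 x^{2} + 1\right) + 2 x^{3} + 3 x + 4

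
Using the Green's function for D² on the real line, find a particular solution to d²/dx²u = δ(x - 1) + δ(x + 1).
\frac{|x - 1|}{2} + \frac{|x + 1|}{2}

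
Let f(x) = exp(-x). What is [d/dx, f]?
- e^{- x}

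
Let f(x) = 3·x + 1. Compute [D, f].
3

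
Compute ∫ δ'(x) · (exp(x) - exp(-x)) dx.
-2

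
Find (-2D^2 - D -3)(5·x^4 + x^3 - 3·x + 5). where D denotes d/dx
- 15 x^{4} - 23 x^{3} - 123 x^{2} - 3 x - 12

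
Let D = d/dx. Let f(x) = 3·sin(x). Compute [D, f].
3 \cos{\left(x \right)}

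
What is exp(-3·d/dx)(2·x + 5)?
2 x - 1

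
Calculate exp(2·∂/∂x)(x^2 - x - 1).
x^{2} + 3 x + 1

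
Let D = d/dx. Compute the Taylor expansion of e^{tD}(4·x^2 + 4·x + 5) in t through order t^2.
4 t^{2} + 4 t \left(2 x + 1\right) + 4 x^{2} + 4 x + 5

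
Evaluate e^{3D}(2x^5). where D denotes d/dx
2 x^{5} + 30 x^{4} + 180 x^{3} + 540 x^{2} + 810 x + 486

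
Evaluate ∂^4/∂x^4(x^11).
7920 x^{7}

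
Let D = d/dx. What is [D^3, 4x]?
12D^{2}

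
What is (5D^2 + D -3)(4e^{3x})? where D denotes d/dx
180 e^{3 x}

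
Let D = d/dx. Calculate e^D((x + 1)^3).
x^{3} + 6 x^{2} + 12 x + 8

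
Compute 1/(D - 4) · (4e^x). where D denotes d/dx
- \frac{4 e^{x}}{3}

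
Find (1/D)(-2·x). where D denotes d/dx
- x^{2}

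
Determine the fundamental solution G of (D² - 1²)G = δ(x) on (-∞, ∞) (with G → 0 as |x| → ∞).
-\frac{e^{-|x|}}{2}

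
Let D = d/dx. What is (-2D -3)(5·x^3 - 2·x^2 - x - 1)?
- 15 x^{3} - 24 x^{2} + 11 x + 5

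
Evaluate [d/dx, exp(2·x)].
2 e^{2 x}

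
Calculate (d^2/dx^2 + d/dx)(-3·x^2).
- 6 x - 6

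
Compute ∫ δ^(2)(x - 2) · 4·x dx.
0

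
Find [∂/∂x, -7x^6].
- 42 x^{5}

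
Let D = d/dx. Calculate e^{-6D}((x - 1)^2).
x^{2} - 14 x + 49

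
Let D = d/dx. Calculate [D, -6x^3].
- 18 x^{2}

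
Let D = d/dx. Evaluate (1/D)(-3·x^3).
- \frac{3 x^{4}}{4}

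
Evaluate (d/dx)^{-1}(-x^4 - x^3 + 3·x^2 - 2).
- \frac{x^{5}}{5} - \frac{x^{4}}{4} + x^{3} - 2 x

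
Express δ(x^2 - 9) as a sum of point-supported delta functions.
\frac{\delta(x - 3) + \delta(x + 3)}{6}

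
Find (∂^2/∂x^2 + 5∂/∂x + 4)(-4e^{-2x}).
8 e^{- 2 x}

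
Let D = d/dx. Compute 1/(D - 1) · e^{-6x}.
- \frac{e^{- 6 x}}{7}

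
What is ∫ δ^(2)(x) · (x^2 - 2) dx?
2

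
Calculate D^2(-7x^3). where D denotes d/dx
- 42 x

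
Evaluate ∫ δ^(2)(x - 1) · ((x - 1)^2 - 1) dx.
2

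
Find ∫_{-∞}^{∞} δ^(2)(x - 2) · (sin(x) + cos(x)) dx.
- \sin{\left(2 \right)} - \cos{\left(2 \right)}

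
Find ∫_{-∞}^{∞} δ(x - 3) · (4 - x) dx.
1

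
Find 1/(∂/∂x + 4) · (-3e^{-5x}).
3 e^{- 5 x}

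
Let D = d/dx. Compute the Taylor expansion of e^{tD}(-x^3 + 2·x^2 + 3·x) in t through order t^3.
- t^{3} + t^{2} \left(2 - 3 x\right) + t \left(- 3 x^{2} + 4 x + 3\right) - x^{3} + 2 x^{2} + 3 x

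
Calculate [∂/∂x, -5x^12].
- 60 x^{11}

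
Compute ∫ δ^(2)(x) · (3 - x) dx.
0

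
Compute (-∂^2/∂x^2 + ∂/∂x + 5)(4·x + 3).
20 x + 19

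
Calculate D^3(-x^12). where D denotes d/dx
- 1320 x^{9}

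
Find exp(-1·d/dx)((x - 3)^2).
x^{2} - 8 x + 16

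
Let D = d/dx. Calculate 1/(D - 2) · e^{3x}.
e^{3 x}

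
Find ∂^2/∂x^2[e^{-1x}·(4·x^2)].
4 \left(x^{2} - 4 x + 2\right) e^{- x}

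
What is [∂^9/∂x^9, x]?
9\frac{d^{8}}{dx^{8}}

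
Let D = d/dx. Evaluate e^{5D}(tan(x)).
\tan{\left(x + 5 \right)}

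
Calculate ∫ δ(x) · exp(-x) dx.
1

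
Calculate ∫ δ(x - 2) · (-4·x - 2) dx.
-10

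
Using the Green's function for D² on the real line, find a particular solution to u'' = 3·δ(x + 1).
\frac{3|x + 1|}{2}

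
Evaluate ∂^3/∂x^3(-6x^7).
- 1260 x^{4}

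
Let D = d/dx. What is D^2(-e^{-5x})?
- 25 e^{- 5 x}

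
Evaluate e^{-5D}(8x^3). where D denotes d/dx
8 x^{3} - 120 x^{2} + 600 x - 1000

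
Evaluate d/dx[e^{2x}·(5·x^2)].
10 x \left(x + 1\right) e^{2 x}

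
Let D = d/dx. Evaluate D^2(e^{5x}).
25 e^{5 x}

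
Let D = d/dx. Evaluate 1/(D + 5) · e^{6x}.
\frac{e^{6 x}}{11}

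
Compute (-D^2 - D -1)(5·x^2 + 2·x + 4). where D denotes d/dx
- 5 x^{2} - 12 x - 16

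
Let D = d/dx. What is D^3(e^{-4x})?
- 64 e^{- 4 x}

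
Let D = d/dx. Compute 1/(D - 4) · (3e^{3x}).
- 3 e^{3 x}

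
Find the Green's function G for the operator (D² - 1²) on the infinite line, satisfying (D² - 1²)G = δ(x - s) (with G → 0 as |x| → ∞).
-\frac{e^{-|x-s|}}{2}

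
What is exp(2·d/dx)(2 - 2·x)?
- 2 x - 2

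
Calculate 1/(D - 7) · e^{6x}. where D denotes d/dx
- e^{6 x}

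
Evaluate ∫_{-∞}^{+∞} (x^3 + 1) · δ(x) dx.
1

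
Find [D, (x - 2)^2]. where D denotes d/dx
2 x - 4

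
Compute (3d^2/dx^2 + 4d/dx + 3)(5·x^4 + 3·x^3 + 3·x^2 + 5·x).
15 x^{4} + 89 x^{3} + 225 x^{2} + 93 x + 38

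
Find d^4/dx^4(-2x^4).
-48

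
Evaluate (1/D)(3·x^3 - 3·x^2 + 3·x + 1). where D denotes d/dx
\frac{3 x^{4}}{4} - x^{3} + \frac{3 x^{2}}{2} + x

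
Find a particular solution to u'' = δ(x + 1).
\frac{|x + 1|}{2}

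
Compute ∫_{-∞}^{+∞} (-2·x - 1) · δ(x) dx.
-1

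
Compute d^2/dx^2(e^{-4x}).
16 e^{- 4 x}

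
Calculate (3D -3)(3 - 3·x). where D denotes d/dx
9 x - 18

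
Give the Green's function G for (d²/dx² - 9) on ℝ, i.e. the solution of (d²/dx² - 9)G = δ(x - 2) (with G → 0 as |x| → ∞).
-\frac{e^{-3|x - 2|}}{6}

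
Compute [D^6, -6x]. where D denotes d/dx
-36D^{5}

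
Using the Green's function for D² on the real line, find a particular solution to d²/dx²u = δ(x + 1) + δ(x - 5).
\frac{|x + 1|}{2} + \frac{|x - 5|}{2}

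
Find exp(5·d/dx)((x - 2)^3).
x^{3} + 9 x^{2} + 27 x + 27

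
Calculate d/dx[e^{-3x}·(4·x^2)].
4 x \left(2 - 3 x\right) e^{- 3 x}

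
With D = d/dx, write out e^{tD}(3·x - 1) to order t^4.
3 t + 3 x - 1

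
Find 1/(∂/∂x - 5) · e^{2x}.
- \frac{e^{2 x}}{3}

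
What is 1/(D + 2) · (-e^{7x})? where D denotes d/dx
- \frac{e^{7 x}}{9}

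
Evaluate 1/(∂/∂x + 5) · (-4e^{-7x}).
2 e^{- 7 x}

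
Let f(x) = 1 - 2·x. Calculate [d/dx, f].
-2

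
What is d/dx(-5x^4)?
- 20 x^{3}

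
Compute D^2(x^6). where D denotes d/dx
30 x^{4}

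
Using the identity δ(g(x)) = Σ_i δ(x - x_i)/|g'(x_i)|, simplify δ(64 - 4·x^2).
\frac{\delta(x - 4) + \delta(x + 4)}{32}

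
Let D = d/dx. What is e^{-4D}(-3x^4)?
- 3 x^{4} + 48 x^{3} - 288 x^{2} + 768 x - 768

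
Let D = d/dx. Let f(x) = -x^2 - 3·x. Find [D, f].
- 2 x - 3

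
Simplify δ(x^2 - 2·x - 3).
\frac{\delta(x - 3) + \delta(x + 1)}{4}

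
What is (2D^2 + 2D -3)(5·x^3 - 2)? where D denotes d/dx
- 15 x^{3} + 30 x^{2} + 60 x + 6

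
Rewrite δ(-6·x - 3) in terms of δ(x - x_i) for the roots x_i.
\frac{\delta(x + 1/2)}{6}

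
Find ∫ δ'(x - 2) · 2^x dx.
- \log{\left(16 \right)}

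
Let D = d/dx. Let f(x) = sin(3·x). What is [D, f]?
3 \cos{\left(3 x \right)}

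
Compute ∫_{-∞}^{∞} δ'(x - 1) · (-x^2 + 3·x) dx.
-1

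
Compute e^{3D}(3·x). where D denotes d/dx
3 x + 9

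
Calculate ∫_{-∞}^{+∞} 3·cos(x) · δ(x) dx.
3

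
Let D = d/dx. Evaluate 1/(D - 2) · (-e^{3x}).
- e^{3 x}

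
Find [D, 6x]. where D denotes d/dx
6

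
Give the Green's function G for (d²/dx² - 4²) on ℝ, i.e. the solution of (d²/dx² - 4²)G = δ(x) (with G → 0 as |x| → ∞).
-\frac{e^{-4|x|}}{8}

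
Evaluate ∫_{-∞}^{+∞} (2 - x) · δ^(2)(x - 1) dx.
0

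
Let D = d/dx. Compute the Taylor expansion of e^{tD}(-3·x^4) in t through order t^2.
3 x^{2} \left(- 6 t^{2} - 4 t x - x^{2}\right)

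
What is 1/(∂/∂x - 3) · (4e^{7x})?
e^{7 x}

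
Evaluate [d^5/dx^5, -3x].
-15\frac{d^{4}}{dx^{4}}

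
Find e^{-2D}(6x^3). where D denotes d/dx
6 x^{3} - 36 x^{2} + 72 x - 48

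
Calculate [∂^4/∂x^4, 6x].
24\frac{d^{3}}{dx^{3}}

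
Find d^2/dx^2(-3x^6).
- 90 x^{4}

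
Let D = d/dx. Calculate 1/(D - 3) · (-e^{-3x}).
\frac{e^{- 3 x}}{6}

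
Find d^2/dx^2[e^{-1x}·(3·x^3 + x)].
\left(3 x^{3} - 18 x^{2} + 19 x - 2\right) e^{- x}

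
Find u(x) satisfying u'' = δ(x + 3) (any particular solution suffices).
\frac{|x + 3|}{2}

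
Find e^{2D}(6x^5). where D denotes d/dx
6 x^{5} + 60 x^{4} + 240 x^{3} + 480 x^{2} + 480 x + 192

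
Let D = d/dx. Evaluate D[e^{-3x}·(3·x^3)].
9 x^{2} \left(1 - x\right) e^{- 3 x}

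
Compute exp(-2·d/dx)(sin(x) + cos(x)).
\sqrt{2} \cos{\left(- x + \frac{\pi}{4} + 2 \right)}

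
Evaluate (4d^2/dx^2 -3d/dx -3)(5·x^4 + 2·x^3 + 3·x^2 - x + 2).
- 15 x^{4} - 66 x^{3} + 213 x^{2} + 33 x + 21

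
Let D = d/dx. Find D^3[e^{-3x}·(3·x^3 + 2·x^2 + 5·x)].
9 \left(- 9 x^{3} + 21 x^{2} - 21 x + 13\right) e^{- 3 x}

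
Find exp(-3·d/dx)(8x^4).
8 x^{4} - 96 x^{3} + 432 x^{2} - 864 x + 648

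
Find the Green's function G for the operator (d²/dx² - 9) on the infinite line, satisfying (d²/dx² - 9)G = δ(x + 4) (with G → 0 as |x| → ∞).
-\frac{e^{-3|x + 4|}}{6}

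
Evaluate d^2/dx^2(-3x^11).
- 330 x^{9}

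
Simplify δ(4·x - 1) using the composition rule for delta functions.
\frac{\delta(x - 1/4)}{4}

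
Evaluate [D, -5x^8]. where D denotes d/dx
- 40 x^{7}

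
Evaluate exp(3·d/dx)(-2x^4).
- 2 x^{4} - 24 x^{3} - 108 x^{2} - 216 x - 162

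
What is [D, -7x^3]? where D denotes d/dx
- 21 x^{2}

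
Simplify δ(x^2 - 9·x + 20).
\frac{\delta(x - 4) + \delta(x - 5)}{1}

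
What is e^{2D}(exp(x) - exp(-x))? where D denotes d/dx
2 \sinh{\left(x + 2 \right)}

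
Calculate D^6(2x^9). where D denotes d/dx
120960 x^{3}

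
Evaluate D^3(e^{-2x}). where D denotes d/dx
- 8 e^{- 2 x}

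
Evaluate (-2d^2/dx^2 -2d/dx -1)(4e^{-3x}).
- 52 e^{- 3 x}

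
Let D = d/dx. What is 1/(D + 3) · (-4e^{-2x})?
- 4 e^{- 2 x}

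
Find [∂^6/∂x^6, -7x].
-42\frac{d^{5}}{dx^{5}}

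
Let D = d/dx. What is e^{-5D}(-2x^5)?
- 2 x^{5} + 50 x^{4} - 500 x^{3} + 2500 x^{2} - 6250 x + 6250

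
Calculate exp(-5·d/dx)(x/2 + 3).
\frac{x}{2} + \frac{1}{2}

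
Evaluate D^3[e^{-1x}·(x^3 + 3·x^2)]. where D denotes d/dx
\left(- x^{3} + 6 x^{2} - 12\right) e^{- x}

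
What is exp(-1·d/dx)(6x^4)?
6 x^{4} - 24 x^{3} + 36 x^{2} - 24 x + 6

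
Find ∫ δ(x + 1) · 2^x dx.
\frac{1}{2}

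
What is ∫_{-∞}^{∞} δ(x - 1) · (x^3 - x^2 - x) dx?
-1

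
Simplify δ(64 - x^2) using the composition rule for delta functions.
\frac{\delta(x - 8) + \delta(x + 8)}{16}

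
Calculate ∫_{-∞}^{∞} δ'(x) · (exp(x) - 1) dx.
-1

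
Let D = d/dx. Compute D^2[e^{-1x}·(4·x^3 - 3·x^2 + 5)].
\left(4 x^{3} - 27 x^{2} + 36 x - 1\right) e^{- x}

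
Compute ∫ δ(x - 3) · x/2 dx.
\frac{3}{2}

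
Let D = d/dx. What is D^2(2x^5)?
40 x^{3}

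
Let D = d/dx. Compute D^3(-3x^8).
- 1008 x^{5}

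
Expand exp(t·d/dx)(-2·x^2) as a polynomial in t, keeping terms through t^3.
- 2 t^{2} - 4 t x - 2 x^{2}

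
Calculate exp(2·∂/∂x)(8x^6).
8 x^{6} + 96 x^{5} + 480 x^{4} + 1280 x^{3} + 1920 x^{2} + 1536 x + 512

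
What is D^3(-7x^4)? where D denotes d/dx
- 168 x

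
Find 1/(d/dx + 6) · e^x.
\frac{e^{x}}{7}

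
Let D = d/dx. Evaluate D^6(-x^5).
0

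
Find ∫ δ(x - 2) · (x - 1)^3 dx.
1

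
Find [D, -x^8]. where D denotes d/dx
- 8 x^{7}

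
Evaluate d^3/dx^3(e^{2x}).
8 e^{2 x}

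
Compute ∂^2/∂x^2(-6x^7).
- 252 x^{5}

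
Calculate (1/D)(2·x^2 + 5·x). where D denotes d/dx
\frac{2 x^{3}}{3} + \frac{5 x^{2}}{2}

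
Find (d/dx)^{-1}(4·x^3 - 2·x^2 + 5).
x^{4} - \frac{2 x^{3}}{3} + 5 x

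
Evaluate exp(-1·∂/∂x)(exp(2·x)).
e^{2 x - 2}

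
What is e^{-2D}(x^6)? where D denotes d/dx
x^{6} - 12 x^{5} + 60 x^{4} - 160 x^{3} + 240 x^{2} - 192 x + 64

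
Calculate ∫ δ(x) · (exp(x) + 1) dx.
2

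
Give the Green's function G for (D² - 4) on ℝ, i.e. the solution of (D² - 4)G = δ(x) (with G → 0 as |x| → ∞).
-\frac{e^{-2|x|}}{4}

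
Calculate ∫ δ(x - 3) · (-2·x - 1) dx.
-7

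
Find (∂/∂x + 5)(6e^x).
36 e^{x}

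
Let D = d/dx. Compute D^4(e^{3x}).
81 e^{3 x}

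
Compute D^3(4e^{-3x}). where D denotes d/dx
- 108 e^{- 3 x}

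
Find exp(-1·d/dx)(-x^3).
- x^{3} + 3 x^{2} - 3 x + 1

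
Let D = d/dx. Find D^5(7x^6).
5040 x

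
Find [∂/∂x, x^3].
3 x^{2}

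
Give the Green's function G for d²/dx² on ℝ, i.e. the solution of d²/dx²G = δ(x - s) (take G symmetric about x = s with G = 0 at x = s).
\frac{|x - s|}{2}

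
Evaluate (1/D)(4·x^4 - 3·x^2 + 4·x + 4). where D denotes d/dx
\frac{4 x^{5}}{5} - x^{3} + 2 x^{2} + 4 x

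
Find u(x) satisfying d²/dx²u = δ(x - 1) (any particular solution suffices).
\frac{|x - 1|}{2}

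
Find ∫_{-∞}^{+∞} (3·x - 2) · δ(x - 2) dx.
4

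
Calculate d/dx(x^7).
7 x^{6}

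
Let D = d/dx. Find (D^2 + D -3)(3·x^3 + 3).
- 9 x^{3} + 9 x^{2} + 18 x - 9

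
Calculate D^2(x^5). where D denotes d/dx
20 x^{3}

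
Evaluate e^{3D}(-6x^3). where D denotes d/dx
- 6 x^{3} - 54 x^{2} - 162 x - 162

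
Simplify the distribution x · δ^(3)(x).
-3\delta^{(2)}(x)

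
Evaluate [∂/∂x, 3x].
3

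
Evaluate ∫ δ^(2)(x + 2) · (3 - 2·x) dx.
0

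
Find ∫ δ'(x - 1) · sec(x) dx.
- \tan{\left(1 \right)} \sec{\left(1 \right)}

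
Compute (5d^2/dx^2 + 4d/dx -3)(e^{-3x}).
30 e^{- 3 x}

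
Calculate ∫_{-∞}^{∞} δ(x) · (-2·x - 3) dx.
-3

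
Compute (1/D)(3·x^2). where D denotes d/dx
x^{3}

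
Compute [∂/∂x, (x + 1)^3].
3 \left(x + 1\right)^{2}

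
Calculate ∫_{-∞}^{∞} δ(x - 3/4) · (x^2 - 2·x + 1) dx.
\frac{1}{16}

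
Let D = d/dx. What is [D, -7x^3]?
- 21 x^{2}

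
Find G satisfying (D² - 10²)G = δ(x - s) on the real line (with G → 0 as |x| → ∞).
-\frac{e^{-10|x-s|}}{20}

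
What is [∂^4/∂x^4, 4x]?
16\frac{d^{3}}{dx^{3}}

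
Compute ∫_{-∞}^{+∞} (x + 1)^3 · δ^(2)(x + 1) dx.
0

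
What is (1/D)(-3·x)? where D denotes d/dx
- \frac{3 x^{2}}{2}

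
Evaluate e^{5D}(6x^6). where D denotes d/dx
6 x^{6} + 180 x^{5} + 2250 x^{4} + 15000 x^{3} + 56250 x^{2} + 112500 x + 93750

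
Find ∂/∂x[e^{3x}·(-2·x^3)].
6 x^{2} \left(- x - 1\right) e^{3 x}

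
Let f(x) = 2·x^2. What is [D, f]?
4 x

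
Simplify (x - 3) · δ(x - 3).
0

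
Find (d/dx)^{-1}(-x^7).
- \frac{x^{8}}{8}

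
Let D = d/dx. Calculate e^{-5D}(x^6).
x^{6} - 30 x^{5} + 375 x^{4} - 2500 x^{3} + 9375 x^{2} - 18750 x + 15625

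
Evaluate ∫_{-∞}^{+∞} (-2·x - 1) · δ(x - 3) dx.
-7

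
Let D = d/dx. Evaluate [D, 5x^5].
25 x^{4}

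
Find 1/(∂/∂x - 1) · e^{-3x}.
- \frac{e^{- 3 x}}{4}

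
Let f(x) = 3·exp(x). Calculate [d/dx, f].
3 e^{x}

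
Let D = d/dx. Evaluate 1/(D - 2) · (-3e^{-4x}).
\frac{e^{- 4 x}}{2}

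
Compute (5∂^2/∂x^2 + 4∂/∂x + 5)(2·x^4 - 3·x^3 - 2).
10 x^{4} + 17 x^{3} + 84 x^{2} - 90 x - 10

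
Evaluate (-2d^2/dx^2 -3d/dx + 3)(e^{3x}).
- 24 e^{3 x}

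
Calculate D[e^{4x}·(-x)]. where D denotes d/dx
\left(- 4 x - 1\right) e^{4 x}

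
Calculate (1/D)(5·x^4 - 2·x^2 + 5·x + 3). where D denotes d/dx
x^{5} - \frac{2 x^{3}}{3} + \frac{5 x^{2}}{2} + 3 x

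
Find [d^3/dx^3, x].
3\frac{d^{2}}{dx^{2}}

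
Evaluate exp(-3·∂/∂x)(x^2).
x^{2} - 6 x + 9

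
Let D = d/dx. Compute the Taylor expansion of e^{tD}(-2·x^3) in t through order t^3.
- 2 t^{3} - 6 t^{2} x - 6 t x^{2} - 2 x^{3}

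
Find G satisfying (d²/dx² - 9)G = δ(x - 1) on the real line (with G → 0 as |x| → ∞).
-\frac{e^{-3|x - 1|}}{6}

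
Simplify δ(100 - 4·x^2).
\frac{\delta(x - 5) + \delta(x + 5)}{40}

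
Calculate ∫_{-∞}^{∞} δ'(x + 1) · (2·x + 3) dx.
-2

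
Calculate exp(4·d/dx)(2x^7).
2 x^{7} + 56 x^{6} + 672 x^{5} + 4480 x^{4} + 17920 x^{3} + 43008 x^{2} + 57344 x + 32768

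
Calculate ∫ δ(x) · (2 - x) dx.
2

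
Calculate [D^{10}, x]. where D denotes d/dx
10D^{9}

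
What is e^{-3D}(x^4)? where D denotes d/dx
x^{4} - 12 x^{3} + 54 x^{2} - 108 x + 81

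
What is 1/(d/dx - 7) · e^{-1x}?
- \frac{e^{- x}}{8}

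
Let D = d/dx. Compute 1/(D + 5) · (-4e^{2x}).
- \frac{4 e^{2 x}}{7}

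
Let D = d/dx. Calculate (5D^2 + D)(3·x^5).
15 x^{3} \left(x + 20\right)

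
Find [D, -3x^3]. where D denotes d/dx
- 9 x^{2}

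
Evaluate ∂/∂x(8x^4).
32 x^{3}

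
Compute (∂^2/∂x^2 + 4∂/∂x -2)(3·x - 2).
16 - 6 x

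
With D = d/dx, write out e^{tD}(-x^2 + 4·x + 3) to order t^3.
- t^{2} - 2 t \left(x - 2\right) - x^{2} + 4 x + 3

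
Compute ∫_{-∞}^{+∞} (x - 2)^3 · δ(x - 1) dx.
-1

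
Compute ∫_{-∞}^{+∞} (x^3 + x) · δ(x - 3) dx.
30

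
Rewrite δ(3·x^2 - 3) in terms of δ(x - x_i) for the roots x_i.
\frac{\delta(x - 1) + \delta(x + 1)}{6}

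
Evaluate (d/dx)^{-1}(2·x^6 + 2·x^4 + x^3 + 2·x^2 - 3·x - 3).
\frac{2 x^{7}}{7} + \frac{2 x^{5}}{5} + \frac{x^{4}}{4} + \frac{2 x^{3}}{3} - \frac{3 x^{2}}{2} - 3 x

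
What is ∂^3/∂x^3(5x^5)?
300 x^{2}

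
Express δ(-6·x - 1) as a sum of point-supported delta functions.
\frac{\delta(x + 1/6)}{6}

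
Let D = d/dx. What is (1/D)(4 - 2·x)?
- x^{2} + 4 x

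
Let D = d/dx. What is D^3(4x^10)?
2880 x^{7}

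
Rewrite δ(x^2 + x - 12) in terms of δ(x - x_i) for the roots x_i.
\frac{\delta(x - 3) + \delta(x + 4)}{7}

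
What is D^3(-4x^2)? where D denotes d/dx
0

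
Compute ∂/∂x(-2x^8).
- 16 x^{7}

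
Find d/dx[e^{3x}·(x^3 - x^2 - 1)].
\left(3 x^{3} - 2 x - 3\right) e^{3 x}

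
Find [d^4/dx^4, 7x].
28\frac{d^{3}}{dx^{3}}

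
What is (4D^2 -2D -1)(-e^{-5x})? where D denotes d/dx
- 109 e^{- 5 x}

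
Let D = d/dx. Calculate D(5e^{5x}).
25 e^{5 x}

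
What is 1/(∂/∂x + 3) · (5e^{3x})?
\frac{5 e^{3 x}}{6}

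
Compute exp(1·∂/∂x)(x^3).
x^{3} + 3 x^{2} + 3 x + 1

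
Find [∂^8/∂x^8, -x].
-8\frac{d^{7}}{dx^{7}}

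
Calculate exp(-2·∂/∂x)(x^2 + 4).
x^{2} - 4 x + 8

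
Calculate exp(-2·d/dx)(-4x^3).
- 4 x^{3} + 24 x^{2} - 48 x + 32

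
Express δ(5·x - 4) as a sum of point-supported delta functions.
\frac{\delta(x - 4/5)}{5}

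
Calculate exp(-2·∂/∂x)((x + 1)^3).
x^{3} - 3 x^{2} + 3 x - 1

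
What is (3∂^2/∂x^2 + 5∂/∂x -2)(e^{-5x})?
48 e^{- 5 x}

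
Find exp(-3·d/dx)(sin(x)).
\sin{\left(x - 3 \right)}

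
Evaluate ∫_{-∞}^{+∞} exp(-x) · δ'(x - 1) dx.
e^{-1}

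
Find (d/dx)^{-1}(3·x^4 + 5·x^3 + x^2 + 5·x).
\frac{3 x^{5}}{5} + \frac{5 x^{4}}{4} + \frac{x^{3}}{3} + \frac{5 x^{2}}{2}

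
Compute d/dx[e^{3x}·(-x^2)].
x \left(- 3 x - 2\right) e^{3 x}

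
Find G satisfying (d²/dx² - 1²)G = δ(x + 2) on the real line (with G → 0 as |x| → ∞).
-\frac{e^{-|x + 2|}}{2}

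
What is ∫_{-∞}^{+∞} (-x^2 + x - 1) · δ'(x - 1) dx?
1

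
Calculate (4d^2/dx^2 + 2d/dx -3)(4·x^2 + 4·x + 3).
- 12 x^{2} + 4 x + 31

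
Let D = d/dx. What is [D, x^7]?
7 x^{6}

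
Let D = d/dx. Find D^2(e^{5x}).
25 e^{5 x}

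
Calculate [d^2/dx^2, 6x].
12\frac{d}{dx}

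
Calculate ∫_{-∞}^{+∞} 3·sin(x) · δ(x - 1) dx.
3 \sin{\left(1 \right)}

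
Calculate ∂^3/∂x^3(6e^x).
6 e^{x}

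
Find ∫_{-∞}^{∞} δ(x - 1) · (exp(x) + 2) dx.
2 + e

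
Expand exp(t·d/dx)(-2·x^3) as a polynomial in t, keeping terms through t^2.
2 x \left(- 3 t^{2} - 3 t x - x^{2}\right)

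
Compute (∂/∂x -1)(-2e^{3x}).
- 4 e^{3 x}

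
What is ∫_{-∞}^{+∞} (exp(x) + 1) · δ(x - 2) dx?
1 + e^{2}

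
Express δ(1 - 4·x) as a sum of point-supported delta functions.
\frac{\delta(x - 1/4)}{4}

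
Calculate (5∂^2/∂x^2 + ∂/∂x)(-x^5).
5 x^{3} \left(- x - 20\right)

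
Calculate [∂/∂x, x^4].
4 x^{3}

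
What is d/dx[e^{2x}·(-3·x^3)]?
x^{2} \left(- 6 x - 9\right) e^{2 x}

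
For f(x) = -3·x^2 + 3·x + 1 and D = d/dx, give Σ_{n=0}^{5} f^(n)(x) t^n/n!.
- 3 t^{2} - 3 t \left(2 x - 1\right) - 3 x^{2} + 3 x + 1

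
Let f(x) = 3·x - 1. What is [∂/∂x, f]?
3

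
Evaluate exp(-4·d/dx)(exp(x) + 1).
e^{x - 4} + 1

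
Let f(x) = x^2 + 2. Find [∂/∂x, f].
2 x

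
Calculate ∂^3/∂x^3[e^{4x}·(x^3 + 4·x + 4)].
\left(64 x^{3} + 144 x^{2} + 328 x + 454\right) e^{4 x}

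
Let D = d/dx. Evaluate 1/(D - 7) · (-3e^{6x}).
3 e^{6 x}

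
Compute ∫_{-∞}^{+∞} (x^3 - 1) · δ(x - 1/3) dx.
- \frac{26}{27}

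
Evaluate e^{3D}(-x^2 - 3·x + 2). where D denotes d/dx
- x^{2} - 9 x - 16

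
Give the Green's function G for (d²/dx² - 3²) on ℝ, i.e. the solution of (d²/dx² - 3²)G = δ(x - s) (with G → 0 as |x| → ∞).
-\frac{e^{-3|x-s|}}{6}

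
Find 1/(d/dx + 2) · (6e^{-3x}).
- 6 e^{- 3 x}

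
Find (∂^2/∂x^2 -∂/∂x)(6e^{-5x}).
180 e^{- 5 x}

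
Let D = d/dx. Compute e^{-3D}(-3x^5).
- 3 x^{5} + 45 x^{4} - 270 x^{3} + 810 x^{2} - 1215 x + 729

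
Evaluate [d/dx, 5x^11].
55 x^{10}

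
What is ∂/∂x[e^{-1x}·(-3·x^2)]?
3 x \left(x - 2\right) e^{- x}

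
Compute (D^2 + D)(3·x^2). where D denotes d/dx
6 x + 6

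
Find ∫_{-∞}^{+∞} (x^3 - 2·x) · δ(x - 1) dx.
-1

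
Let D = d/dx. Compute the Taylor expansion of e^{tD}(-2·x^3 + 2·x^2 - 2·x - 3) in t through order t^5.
- 2 t^{3} - t^{2} \left(6 x - 2\right) - 2 t \left(3 x^{2} - 2 x + 1\right) - 2 x^{3} + 2 x^{2} - 2 x - 3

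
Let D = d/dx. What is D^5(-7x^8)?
- 47040 x^{3}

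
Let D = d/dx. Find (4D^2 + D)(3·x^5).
15 x^{3} \left(x + 16\right)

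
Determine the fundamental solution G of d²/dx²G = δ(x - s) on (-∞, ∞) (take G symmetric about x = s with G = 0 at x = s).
\frac{|x - s|}{2}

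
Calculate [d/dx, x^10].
10 x^{9}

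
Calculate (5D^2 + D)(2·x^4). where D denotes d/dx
8 x^{2} \left(x + 15\right)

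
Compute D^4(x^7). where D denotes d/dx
840 x^{3}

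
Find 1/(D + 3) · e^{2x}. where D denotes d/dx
\frac{e^{2 x}}{5}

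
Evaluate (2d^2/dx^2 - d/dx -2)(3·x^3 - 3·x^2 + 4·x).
- 6 x^{3} - 3 x^{2} + 34 x - 16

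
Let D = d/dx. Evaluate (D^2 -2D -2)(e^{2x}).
- 2 e^{2 x}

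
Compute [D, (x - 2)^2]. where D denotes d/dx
2 x - 4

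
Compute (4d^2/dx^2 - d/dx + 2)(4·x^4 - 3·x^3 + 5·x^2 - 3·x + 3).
8 x^{4} - 22 x^{3} + 211 x^{2} - 88 x + 49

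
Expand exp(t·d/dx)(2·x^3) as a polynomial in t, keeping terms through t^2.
2 x \left(3 t^{2} + 3 t x + x^{2}\right)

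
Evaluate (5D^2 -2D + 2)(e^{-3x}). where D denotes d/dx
53 e^{- 3 x}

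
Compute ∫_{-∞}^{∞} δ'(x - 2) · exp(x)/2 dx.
- \frac{e^{2}}{2}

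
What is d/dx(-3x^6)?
- 18 x^{5}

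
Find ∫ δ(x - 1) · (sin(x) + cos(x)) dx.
\cos{\left(1 \right)} + \sin{\left(1 \right)}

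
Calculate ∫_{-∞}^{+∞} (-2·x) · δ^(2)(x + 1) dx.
0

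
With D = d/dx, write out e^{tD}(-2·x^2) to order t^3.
- 2 t^{2} - 4 t x - 2 x^{2}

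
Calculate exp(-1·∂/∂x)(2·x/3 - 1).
\frac{2 x}{3} - \frac{5}{3}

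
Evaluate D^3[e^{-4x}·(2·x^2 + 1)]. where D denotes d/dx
16 \left(- 8 x^{2} + 12 x - 7\right) e^{- 4 x}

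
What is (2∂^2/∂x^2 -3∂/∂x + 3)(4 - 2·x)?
18 - 6 x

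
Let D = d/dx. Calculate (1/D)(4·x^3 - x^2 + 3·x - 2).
x^{4} - \frac{x^{3}}{3} + \frac{3 x^{2}}{2} - 2 x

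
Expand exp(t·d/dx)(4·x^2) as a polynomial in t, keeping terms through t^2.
4 t^{2} + 8 t x + 4 x^{2}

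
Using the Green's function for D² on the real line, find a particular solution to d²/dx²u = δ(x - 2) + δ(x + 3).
\frac{|x - 2|}{2} + \frac{|x + 3|}{2}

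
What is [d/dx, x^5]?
5 x^{4}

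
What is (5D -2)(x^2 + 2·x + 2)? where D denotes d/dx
- 2 x^{2} + 6 x + 6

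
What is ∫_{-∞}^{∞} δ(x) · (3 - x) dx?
3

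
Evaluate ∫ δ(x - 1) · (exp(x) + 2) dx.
2 + e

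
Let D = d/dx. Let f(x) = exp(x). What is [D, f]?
e^{x}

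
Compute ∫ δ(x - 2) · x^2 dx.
4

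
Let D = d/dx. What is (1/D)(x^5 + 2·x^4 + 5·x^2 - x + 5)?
\frac{x^{6}}{6} + \frac{2 x^{5}}{5} + \frac{5 x^{3}}{3} - \frac{x^{2}}{2} + 5 x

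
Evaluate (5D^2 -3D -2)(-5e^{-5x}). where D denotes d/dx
- 690 e^{- 5 x}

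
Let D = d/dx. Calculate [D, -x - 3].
-1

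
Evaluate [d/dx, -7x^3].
- 21 x^{2}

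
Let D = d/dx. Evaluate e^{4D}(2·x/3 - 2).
\frac{2 x}{3} + \frac{2}{3}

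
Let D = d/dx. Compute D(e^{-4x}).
- 4 e^{- 4 x}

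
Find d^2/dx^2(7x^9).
504 x^{7}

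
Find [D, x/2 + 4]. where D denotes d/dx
\frac{1}{2}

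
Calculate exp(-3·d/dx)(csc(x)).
\csc{\left(x - 3 \right)}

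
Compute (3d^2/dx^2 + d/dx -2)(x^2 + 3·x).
- 2 x^{2} - 4 x + 9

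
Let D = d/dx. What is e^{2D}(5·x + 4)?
5 x + 14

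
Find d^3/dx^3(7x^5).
420 x^{2}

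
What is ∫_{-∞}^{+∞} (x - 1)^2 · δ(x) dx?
1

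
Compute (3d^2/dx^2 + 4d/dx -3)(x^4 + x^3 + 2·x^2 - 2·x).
- 3 x^{4} + 13 x^{3} + 42 x^{2} + 40 x + 4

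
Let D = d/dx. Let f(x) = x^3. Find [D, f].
3 x^{2}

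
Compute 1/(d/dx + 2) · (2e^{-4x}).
- e^{- 4 x}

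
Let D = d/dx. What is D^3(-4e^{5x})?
- 500 e^{5 x}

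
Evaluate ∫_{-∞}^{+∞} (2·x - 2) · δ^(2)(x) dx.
0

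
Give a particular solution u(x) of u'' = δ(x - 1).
\frac{|x - 1|}{2}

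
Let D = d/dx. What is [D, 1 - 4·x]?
-4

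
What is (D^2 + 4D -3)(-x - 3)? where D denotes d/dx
3 x + 5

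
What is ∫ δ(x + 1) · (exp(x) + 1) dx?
e^{-1} + 1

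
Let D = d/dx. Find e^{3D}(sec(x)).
\sec{\left(x + 3 \right)}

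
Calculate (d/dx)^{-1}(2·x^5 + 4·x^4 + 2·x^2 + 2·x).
\frac{x^{6}}{3} + \frac{4 x^{5}}{5} + \frac{2 x^{3}}{3} + x^{2}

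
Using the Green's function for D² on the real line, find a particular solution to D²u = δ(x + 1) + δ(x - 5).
\frac{|x + 1|}{2} + \frac{|x - 5|}{2}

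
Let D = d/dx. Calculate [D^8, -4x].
-32D^{7}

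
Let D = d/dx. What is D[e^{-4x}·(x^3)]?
x^{2} \left(3 - 4 x\right) e^{- 4 x}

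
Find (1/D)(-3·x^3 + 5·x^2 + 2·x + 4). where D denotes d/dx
- \frac{3 x^{4}}{4} + \frac{5 x^{3}}{3} + x^{2} + 4 x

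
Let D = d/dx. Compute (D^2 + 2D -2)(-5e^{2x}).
- 30 e^{2 x}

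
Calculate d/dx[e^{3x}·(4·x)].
\left(12 x + 4\right) e^{3 x}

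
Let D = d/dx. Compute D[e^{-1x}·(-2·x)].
2 \left(x - 1\right) e^{- x}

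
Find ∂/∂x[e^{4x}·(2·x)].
\left(8 x + 2\right) e^{4 x}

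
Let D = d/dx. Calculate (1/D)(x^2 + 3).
\frac{x^{3}}{3} + 3 x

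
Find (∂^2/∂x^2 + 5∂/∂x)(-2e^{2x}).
- 28 e^{2 x}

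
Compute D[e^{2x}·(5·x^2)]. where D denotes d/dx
10 x \left(x + 1\right) e^{2 x}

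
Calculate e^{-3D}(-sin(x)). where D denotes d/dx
- \sin{\left(x - 3 \right)}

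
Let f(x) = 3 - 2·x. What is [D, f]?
-2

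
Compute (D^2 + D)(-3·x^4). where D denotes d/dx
12 x^{2} \left(- x - 3\right)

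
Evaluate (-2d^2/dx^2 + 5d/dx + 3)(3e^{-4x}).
- 147 e^{- 4 x}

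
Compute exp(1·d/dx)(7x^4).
7 x^{4} + 28 x^{3} + 42 x^{2} + 28 x + 7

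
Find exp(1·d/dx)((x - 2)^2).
x^{2} - 2 x + 1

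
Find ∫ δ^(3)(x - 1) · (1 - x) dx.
0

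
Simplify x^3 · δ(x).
0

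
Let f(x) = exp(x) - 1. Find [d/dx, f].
e^{x}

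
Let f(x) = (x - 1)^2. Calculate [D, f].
2 x - 2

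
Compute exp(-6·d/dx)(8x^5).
8 x^{5} - 240 x^{4} + 2880 x^{3} - 17280 x^{2} + 51840 x - 62208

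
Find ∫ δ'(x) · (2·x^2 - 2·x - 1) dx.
2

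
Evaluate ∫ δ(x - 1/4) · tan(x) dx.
\tan{\left(\frac{1}{4} \right)}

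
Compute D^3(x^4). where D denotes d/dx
24 x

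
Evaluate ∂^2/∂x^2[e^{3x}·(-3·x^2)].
\left(- 27 x^{2} - 36 x - 6\right) e^{3 x}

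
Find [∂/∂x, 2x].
2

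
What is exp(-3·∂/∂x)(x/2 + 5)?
\frac{x}{2} + \frac{7}{2}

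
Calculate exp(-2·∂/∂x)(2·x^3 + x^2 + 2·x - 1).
2 x^{3} - 11 x^{2} + 22 x - 17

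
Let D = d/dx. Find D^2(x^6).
30 x^{4}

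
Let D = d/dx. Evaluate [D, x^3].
3 x^{2}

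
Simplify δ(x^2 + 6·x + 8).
\frac{\delta(x + 2) + \delta(x + 4)}{2}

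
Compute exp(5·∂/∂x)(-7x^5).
- 7 x^{5} - 175 x^{4} - 1750 x^{3} - 8750 x^{2} - 21875 x - 21875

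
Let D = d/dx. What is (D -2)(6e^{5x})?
18 e^{5 x}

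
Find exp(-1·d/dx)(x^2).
x^{2} - 2 x + 1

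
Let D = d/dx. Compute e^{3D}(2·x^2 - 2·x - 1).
2 x^{2} + 10 x + 11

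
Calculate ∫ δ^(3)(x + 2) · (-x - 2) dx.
0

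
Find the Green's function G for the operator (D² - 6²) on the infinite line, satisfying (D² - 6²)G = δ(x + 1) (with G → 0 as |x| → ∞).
-\frac{e^{-6|x + 1|}}{12}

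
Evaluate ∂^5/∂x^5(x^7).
2520 x^{2}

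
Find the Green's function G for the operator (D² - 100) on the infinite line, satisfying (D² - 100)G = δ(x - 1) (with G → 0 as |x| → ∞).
-\frac{e^{-10|x - 1|}}{20}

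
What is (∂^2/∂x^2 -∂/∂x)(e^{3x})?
6 e^{3 x}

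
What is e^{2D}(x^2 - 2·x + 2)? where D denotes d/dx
x^{2} + 2 x + 2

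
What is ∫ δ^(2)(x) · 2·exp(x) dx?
2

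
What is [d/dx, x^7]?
7 x^{6}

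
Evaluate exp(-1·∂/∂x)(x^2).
x^{2} - 2 x + 1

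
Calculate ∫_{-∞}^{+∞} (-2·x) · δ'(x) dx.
2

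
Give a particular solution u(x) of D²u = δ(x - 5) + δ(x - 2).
\frac{|x - 5|}{2} + \frac{|x - 2|}{2}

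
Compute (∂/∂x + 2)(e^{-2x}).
0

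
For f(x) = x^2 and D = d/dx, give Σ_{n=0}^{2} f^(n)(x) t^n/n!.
t^{2} + 2 t x + x^{2}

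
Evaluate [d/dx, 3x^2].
6 x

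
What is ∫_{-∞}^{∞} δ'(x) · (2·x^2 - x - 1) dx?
1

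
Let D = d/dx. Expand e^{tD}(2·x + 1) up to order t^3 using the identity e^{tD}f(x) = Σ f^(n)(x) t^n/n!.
2 t + 2 x + 1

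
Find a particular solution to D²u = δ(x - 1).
\frac{|x - 1|}{2}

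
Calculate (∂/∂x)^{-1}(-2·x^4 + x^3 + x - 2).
- \frac{2 x^{5}}{5} + \frac{x^{4}}{4} + \frac{x^{2}}{2} - 2 x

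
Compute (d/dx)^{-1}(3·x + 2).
\frac{3 x^{2}}{2} + 2 x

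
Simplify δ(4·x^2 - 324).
\frac{\delta(x - 9) + \delta(x + 9)}{72}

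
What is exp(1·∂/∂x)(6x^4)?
6 x^{4} + 24 x^{3} + 36 x^{2} + 24 x + 6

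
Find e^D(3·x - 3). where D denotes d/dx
3 x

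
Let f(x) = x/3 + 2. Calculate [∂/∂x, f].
\frac{1}{3}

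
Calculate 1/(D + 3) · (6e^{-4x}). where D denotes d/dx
- 6 e^{- 4 x}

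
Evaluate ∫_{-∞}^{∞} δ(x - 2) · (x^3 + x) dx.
10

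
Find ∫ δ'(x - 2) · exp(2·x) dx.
- 2 e^{4}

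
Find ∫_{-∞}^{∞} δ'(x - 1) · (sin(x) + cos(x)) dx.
- \cos{\left(1 \right)} + \sin{\left(1 \right)}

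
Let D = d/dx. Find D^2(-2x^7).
- 84 x^{5}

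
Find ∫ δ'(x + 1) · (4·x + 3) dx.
-4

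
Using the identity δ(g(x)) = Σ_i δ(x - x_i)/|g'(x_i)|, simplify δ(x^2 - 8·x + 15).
\frac{\delta(x - 5) + \delta(x - 3)}{2}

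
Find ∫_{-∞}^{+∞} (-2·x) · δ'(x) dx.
2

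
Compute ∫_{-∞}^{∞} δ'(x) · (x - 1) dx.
-1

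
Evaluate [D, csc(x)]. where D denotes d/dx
- \cot{\left(x \right)} \csc{\left(x \right)}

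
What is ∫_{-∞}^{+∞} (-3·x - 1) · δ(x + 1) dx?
2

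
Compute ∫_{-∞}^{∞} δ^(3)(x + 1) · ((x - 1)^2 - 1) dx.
0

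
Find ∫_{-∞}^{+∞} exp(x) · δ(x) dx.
1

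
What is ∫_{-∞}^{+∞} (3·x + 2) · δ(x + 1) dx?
-1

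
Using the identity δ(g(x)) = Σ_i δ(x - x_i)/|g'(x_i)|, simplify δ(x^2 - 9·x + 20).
\frac{\delta(x - 4) + \delta(x - 5)}{1}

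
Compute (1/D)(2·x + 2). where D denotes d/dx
x^{2} + 2 x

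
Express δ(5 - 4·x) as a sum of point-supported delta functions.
\frac{\delta(x - 5/4)}{4}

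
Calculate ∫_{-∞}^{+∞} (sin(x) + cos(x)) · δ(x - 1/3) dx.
\sqrt{2} \sin{\left(\frac{1}{3} + \frac{\pi}{4} \right)}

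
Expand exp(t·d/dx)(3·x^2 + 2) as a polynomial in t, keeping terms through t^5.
3 t^{2} + 6 t x + 3 x^{2} + 2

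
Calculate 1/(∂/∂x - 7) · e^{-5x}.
- \frac{e^{- 5 x}}{12}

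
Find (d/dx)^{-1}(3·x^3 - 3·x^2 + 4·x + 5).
\frac{3 x^{4}}{4} - x^{3} + 2 x^{2} + 5 x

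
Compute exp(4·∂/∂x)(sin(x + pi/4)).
\sin{\left(x + \frac{\pi}{4} + 4 \right)}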